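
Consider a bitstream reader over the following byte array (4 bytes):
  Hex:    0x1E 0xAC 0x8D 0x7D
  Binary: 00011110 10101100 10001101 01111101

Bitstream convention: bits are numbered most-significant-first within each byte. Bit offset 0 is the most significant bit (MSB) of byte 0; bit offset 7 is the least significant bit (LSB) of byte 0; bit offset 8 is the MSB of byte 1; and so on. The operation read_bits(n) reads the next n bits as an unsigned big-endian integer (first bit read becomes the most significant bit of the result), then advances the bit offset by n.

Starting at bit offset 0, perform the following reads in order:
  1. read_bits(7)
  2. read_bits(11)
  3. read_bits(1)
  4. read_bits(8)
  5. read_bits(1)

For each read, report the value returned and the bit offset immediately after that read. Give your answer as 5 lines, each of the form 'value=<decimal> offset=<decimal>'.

Read 1: bits[0:7] width=7 -> value=15 (bin 0001111); offset now 7 = byte 0 bit 7; 25 bits remain
Read 2: bits[7:18] width=11 -> value=690 (bin 01010110010); offset now 18 = byte 2 bit 2; 14 bits remain
Read 3: bits[18:19] width=1 -> value=0 (bin 0); offset now 19 = byte 2 bit 3; 13 bits remain
Read 4: bits[19:27] width=8 -> value=107 (bin 01101011); offset now 27 = byte 3 bit 3; 5 bits remain
Read 5: bits[27:28] width=1 -> value=1 (bin 1); offset now 28 = byte 3 bit 4; 4 bits remain

Answer: value=15 offset=7
value=690 offset=18
value=0 offset=19
value=107 offset=27
value=1 offset=28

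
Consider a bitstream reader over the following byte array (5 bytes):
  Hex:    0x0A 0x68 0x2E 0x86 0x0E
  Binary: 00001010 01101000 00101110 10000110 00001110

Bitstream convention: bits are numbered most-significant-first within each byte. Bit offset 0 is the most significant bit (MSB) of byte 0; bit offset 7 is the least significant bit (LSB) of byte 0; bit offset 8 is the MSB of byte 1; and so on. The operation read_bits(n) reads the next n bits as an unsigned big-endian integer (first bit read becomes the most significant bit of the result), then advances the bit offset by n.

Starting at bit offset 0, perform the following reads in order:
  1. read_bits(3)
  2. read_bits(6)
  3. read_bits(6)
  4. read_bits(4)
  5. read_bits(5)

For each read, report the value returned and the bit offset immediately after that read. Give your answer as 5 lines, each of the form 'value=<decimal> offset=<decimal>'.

Answer: value=0 offset=3
value=20 offset=9
value=52 offset=15
value=1 offset=19
value=14 offset=24

Derivation:
Read 1: bits[0:3] width=3 -> value=0 (bin 000); offset now 3 = byte 0 bit 3; 37 bits remain
Read 2: bits[3:9] width=6 -> value=20 (bin 010100); offset now 9 = byte 1 bit 1; 31 bits remain
Read 3: bits[9:15] width=6 -> value=52 (bin 110100); offset now 15 = byte 1 bit 7; 25 bits remain
Read 4: bits[15:19] width=4 -> value=1 (bin 0001); offset now 19 = byte 2 bit 3; 21 bits remain
Read 5: bits[19:24] width=5 -> value=14 (bin 01110); offset now 24 = byte 3 bit 0; 16 bits remain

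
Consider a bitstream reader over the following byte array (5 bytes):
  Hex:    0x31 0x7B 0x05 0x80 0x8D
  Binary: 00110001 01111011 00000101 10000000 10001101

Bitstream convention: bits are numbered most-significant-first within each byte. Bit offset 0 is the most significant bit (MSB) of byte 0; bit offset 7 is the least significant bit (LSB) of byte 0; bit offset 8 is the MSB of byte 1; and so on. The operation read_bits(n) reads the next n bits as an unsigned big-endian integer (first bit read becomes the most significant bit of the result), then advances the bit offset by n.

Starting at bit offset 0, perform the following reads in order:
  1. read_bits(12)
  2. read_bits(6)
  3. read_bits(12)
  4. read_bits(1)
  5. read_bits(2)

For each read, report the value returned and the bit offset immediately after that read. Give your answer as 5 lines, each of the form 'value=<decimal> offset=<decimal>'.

Answer: value=791 offset=12
value=44 offset=18
value=352 offset=30
value=0 offset=31
value=1 offset=33

Derivation:
Read 1: bits[0:12] width=12 -> value=791 (bin 001100010111); offset now 12 = byte 1 bit 4; 28 bits remain
Read 2: bits[12:18] width=6 -> value=44 (bin 101100); offset now 18 = byte 2 bit 2; 22 bits remain
Read 3: bits[18:30] width=12 -> value=352 (bin 000101100000); offset now 30 = byte 3 bit 6; 10 bits remain
Read 4: bits[30:31] width=1 -> value=0 (bin 0); offset now 31 = byte 3 bit 7; 9 bits remain
Read 5: bits[31:33] width=2 -> value=1 (bin 01); offset now 33 = byte 4 bit 1; 7 bits remain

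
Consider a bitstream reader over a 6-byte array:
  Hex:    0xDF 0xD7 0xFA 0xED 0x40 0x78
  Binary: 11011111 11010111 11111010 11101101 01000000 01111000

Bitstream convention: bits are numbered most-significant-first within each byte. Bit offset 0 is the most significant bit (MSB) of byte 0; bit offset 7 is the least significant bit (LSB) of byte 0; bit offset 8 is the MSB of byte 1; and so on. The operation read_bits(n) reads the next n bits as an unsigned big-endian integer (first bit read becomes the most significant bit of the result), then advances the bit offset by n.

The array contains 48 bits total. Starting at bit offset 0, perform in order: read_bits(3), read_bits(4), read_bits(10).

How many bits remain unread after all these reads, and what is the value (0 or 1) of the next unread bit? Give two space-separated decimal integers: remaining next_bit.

Read 1: bits[0:3] width=3 -> value=6 (bin 110); offset now 3 = byte 0 bit 3; 45 bits remain
Read 2: bits[3:7] width=4 -> value=15 (bin 1111); offset now 7 = byte 0 bit 7; 41 bits remain
Read 3: bits[7:17] width=10 -> value=943 (bin 1110101111); offset now 17 = byte 2 bit 1; 31 bits remain

Answer: 31 1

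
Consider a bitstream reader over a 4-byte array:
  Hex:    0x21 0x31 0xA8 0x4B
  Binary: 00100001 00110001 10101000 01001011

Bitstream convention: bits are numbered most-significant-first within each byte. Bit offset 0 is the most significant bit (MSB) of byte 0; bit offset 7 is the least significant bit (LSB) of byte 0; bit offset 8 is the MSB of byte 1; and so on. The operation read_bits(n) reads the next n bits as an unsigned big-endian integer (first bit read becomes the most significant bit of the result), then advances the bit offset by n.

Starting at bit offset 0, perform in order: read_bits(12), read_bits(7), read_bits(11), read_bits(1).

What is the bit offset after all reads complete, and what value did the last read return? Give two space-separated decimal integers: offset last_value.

Read 1: bits[0:12] width=12 -> value=531 (bin 001000010011); offset now 12 = byte 1 bit 4; 20 bits remain
Read 2: bits[12:19] width=7 -> value=13 (bin 0001101); offset now 19 = byte 2 bit 3; 13 bits remain
Read 3: bits[19:30] width=11 -> value=530 (bin 01000010010); offset now 30 = byte 3 bit 6; 2 bits remain
Read 4: bits[30:31] width=1 -> value=1 (bin 1); offset now 31 = byte 3 bit 7; 1 bits remain

Answer: 31 1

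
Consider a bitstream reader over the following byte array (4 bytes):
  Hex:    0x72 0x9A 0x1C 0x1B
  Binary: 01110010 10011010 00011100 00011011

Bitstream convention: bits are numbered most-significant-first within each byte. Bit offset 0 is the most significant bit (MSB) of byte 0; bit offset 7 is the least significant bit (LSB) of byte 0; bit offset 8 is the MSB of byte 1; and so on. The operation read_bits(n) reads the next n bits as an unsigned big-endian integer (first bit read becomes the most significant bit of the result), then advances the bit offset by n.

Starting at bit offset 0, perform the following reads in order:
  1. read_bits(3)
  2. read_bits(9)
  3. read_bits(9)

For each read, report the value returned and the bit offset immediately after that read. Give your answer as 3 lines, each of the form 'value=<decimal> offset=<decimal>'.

Answer: value=3 offset=3
value=297 offset=12
value=323 offset=21

Derivation:
Read 1: bits[0:3] width=3 -> value=3 (bin 011); offset now 3 = byte 0 bit 3; 29 bits remain
Read 2: bits[3:12] width=9 -> value=297 (bin 100101001); offset now 12 = byte 1 bit 4; 20 bits remain
Read 3: bits[12:21] width=9 -> value=323 (bin 101000011); offset now 21 = byte 2 bit 5; 11 bits remain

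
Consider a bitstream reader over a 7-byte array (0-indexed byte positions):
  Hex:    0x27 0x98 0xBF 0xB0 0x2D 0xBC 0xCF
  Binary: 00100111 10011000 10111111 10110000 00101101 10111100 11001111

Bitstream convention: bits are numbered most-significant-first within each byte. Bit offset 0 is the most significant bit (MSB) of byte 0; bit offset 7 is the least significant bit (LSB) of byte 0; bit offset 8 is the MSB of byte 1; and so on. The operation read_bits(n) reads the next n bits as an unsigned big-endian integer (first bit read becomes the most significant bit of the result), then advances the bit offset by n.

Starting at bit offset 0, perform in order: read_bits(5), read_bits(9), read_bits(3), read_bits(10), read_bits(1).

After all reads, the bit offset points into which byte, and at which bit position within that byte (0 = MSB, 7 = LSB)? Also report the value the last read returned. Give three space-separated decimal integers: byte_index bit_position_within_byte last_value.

Answer: 3 4 1

Derivation:
Read 1: bits[0:5] width=5 -> value=4 (bin 00100); offset now 5 = byte 0 bit 5; 51 bits remain
Read 2: bits[5:14] width=9 -> value=486 (bin 111100110); offset now 14 = byte 1 bit 6; 42 bits remain
Read 3: bits[14:17] width=3 -> value=1 (bin 001); offset now 17 = byte 2 bit 1; 39 bits remain
Read 4: bits[17:27] width=10 -> value=509 (bin 0111111101); offset now 27 = byte 3 bit 3; 29 bits remain
Read 5: bits[27:28] width=1 -> value=1 (bin 1); offset now 28 = byte 3 bit 4; 28 bits remain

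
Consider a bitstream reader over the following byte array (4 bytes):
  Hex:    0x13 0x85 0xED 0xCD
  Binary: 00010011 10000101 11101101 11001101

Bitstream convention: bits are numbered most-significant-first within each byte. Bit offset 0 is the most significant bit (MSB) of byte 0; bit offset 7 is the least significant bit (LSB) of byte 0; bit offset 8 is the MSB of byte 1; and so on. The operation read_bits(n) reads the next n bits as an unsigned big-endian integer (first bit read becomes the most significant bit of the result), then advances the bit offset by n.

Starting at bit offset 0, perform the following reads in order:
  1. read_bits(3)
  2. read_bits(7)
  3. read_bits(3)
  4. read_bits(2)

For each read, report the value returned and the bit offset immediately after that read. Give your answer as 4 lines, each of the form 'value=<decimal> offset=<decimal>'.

Read 1: bits[0:3] width=3 -> value=0 (bin 000); offset now 3 = byte 0 bit 3; 29 bits remain
Read 2: bits[3:10] width=7 -> value=78 (bin 1001110); offset now 10 = byte 1 bit 2; 22 bits remain
Read 3: bits[10:13] width=3 -> value=0 (bin 000); offset now 13 = byte 1 bit 5; 19 bits remain
Read 4: bits[13:15] width=2 -> value=2 (bin 10); offset now 15 = byte 1 bit 7; 17 bits remain

Answer: value=0 offset=3
value=78 offset=10
value=0 offset=13
value=2 offset=15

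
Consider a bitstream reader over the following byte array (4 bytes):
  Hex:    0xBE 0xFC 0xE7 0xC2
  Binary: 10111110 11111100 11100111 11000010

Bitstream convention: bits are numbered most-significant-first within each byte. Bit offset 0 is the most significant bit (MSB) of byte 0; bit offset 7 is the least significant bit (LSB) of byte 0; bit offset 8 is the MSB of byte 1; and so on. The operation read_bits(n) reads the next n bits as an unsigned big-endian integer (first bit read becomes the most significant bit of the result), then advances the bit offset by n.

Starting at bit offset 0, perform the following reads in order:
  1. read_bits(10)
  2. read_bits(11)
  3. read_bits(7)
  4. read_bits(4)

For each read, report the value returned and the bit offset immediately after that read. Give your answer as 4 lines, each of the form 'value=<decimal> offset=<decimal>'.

Answer: value=763 offset=10
value=1948 offset=21
value=124 offset=28
value=2 offset=32

Derivation:
Read 1: bits[0:10] width=10 -> value=763 (bin 1011111011); offset now 10 = byte 1 bit 2; 22 bits remain
Read 2: bits[10:21] width=11 -> value=1948 (bin 11110011100); offset now 21 = byte 2 bit 5; 11 bits remain
Read 3: bits[21:28] width=7 -> value=124 (bin 1111100); offset now 28 = byte 3 bit 4; 4 bits remain
Read 4: bits[28:32] width=4 -> value=2 (bin 0010); offset now 32 = byte 4 bit 0; 0 bits remain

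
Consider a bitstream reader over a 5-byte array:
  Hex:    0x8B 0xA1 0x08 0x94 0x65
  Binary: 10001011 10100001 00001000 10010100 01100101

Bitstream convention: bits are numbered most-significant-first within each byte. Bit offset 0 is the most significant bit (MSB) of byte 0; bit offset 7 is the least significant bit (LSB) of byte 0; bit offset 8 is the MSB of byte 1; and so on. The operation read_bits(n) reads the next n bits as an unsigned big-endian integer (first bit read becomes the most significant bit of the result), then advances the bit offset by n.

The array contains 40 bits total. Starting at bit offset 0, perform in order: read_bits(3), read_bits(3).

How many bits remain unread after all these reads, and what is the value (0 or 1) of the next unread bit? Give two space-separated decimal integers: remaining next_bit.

Answer: 34 1

Derivation:
Read 1: bits[0:3] width=3 -> value=4 (bin 100); offset now 3 = byte 0 bit 3; 37 bits remain
Read 2: bits[3:6] width=3 -> value=2 (bin 010); offset now 6 = byte 0 bit 6; 34 bits remain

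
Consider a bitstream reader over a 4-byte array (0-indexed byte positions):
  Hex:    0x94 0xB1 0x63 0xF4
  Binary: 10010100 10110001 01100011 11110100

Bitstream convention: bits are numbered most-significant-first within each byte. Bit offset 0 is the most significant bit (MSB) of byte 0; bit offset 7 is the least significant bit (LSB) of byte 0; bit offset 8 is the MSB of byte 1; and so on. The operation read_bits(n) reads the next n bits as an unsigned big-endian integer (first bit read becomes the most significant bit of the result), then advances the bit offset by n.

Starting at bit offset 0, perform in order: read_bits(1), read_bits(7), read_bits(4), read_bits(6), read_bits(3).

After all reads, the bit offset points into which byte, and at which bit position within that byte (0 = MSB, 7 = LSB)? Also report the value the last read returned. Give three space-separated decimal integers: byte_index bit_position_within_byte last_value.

Answer: 2 5 4

Derivation:
Read 1: bits[0:1] width=1 -> value=1 (bin 1); offset now 1 = byte 0 bit 1; 31 bits remain
Read 2: bits[1:8] width=7 -> value=20 (bin 0010100); offset now 8 = byte 1 bit 0; 24 bits remain
Read 3: bits[8:12] width=4 -> value=11 (bin 1011); offset now 12 = byte 1 bit 4; 20 bits remain
Read 4: bits[12:18] width=6 -> value=5 (bin 000101); offset now 18 = byte 2 bit 2; 14 bits remain
Read 5: bits[18:21] width=3 -> value=4 (bin 100); offset now 21 = byte 2 bit 5; 11 bits remain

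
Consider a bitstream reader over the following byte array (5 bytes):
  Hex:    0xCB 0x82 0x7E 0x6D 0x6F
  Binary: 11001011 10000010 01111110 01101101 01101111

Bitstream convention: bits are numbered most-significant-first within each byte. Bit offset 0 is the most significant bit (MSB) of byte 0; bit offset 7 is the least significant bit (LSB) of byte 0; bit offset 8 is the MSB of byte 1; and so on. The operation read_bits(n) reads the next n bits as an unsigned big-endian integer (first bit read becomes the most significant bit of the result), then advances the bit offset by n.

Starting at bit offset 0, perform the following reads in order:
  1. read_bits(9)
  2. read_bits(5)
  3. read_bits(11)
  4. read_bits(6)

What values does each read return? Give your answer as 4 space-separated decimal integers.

Answer: 407 0 1276 54

Derivation:
Read 1: bits[0:9] width=9 -> value=407 (bin 110010111); offset now 9 = byte 1 bit 1; 31 bits remain
Read 2: bits[9:14] width=5 -> value=0 (bin 00000); offset now 14 = byte 1 bit 6; 26 bits remain
Read 3: bits[14:25] width=11 -> value=1276 (bin 10011111100); offset now 25 = byte 3 bit 1; 15 bits remain
Read 4: bits[25:31] width=6 -> value=54 (bin 110110); offset now 31 = byte 3 bit 7; 9 bits remain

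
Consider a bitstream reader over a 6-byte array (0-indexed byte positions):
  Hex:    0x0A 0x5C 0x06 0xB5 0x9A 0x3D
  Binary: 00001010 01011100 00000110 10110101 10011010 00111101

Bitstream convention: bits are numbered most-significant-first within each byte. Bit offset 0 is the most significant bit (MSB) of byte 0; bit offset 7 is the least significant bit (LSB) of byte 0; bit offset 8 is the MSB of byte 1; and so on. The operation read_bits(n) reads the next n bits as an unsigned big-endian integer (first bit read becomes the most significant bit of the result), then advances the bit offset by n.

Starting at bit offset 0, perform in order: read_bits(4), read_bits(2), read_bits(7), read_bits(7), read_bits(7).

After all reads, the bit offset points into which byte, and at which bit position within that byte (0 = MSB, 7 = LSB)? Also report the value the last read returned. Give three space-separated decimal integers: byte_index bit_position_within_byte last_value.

Answer: 3 3 53

Derivation:
Read 1: bits[0:4] width=4 -> value=0 (bin 0000); offset now 4 = byte 0 bit 4; 44 bits remain
Read 2: bits[4:6] width=2 -> value=2 (bin 10); offset now 6 = byte 0 bit 6; 42 bits remain
Read 3: bits[6:13] width=7 -> value=75 (bin 1001011); offset now 13 = byte 1 bit 5; 35 bits remain
Read 4: bits[13:20] width=7 -> value=64 (bin 1000000); offset now 20 = byte 2 bit 4; 28 bits remain
Read 5: bits[20:27] width=7 -> value=53 (bin 0110101); offset now 27 = byte 3 bit 3; 21 bits remain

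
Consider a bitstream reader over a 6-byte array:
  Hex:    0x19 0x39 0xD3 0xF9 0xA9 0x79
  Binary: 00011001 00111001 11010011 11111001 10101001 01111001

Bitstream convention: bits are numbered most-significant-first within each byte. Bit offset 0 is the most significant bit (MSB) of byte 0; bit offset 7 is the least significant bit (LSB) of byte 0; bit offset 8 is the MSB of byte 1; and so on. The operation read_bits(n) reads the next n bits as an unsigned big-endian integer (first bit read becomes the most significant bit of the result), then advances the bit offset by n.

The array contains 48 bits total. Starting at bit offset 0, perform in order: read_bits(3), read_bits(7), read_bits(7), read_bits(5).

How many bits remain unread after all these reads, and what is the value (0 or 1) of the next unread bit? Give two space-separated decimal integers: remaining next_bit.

Answer: 26 1

Derivation:
Read 1: bits[0:3] width=3 -> value=0 (bin 000); offset now 3 = byte 0 bit 3; 45 bits remain
Read 2: bits[3:10] width=7 -> value=100 (bin 1100100); offset now 10 = byte 1 bit 2; 38 bits remain
Read 3: bits[10:17] width=7 -> value=115 (bin 1110011); offset now 17 = byte 2 bit 1; 31 bits remain
Read 4: bits[17:22] width=5 -> value=20 (bin 10100); offset now 22 = byte 2 bit 6; 26 bits remain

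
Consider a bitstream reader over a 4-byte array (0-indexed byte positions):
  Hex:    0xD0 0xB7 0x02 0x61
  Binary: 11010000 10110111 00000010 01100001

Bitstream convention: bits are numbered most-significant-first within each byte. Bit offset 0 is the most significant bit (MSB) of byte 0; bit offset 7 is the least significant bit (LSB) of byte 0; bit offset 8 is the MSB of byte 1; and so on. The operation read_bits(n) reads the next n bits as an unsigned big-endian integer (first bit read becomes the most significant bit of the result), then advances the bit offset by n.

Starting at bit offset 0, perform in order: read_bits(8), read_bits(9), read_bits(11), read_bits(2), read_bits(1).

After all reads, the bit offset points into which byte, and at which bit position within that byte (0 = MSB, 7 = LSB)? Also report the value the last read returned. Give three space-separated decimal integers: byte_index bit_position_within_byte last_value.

Answer: 3 7 0

Derivation:
Read 1: bits[0:8] width=8 -> value=208 (bin 11010000); offset now 8 = byte 1 bit 0; 24 bits remain
Read 2: bits[8:17] width=9 -> value=366 (bin 101101110); offset now 17 = byte 2 bit 1; 15 bits remain
Read 3: bits[17:28] width=11 -> value=38 (bin 00000100110); offset now 28 = byte 3 bit 4; 4 bits remain
Read 4: bits[28:30] width=2 -> value=0 (bin 00); offset now 30 = byte 3 bit 6; 2 bits remain
Read 5: bits[30:31] width=1 -> value=0 (bin 0); offset now 31 = byte 3 bit 7; 1 bits remain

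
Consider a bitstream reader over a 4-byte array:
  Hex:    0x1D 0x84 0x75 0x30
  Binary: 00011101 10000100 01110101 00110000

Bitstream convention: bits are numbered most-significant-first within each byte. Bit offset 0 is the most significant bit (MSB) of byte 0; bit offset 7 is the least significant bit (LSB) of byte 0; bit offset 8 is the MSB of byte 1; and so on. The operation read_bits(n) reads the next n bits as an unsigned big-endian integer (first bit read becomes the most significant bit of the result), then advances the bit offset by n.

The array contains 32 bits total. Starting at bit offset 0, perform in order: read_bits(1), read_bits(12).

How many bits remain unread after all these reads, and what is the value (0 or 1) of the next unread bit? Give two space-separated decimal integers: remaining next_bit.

Answer: 19 1

Derivation:
Read 1: bits[0:1] width=1 -> value=0 (bin 0); offset now 1 = byte 0 bit 1; 31 bits remain
Read 2: bits[1:13] width=12 -> value=944 (bin 001110110000); offset now 13 = byte 1 bit 5; 19 bits remain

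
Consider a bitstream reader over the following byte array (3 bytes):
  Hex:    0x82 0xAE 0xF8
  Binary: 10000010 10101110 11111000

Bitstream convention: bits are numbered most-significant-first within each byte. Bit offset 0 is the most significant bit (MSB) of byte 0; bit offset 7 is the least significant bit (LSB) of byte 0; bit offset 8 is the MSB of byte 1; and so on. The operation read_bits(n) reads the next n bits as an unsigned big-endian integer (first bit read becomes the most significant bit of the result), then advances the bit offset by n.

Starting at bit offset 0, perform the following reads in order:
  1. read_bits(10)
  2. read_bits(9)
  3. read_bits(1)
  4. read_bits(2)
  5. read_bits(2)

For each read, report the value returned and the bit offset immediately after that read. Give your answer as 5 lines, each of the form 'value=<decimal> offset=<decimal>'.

Read 1: bits[0:10] width=10 -> value=522 (bin 1000001010); offset now 10 = byte 1 bit 2; 14 bits remain
Read 2: bits[10:19] width=9 -> value=375 (bin 101110111); offset now 19 = byte 2 bit 3; 5 bits remain
Read 3: bits[19:20] width=1 -> value=1 (bin 1); offset now 20 = byte 2 bit 4; 4 bits remain
Read 4: bits[20:22] width=2 -> value=2 (bin 10); offset now 22 = byte 2 bit 6; 2 bits remain
Read 5: bits[22:24] width=2 -> value=0 (bin 00); offset now 24 = byte 3 bit 0; 0 bits remain

Answer: value=522 offset=10
value=375 offset=19
value=1 offset=20
value=2 offset=22
value=0 offset=24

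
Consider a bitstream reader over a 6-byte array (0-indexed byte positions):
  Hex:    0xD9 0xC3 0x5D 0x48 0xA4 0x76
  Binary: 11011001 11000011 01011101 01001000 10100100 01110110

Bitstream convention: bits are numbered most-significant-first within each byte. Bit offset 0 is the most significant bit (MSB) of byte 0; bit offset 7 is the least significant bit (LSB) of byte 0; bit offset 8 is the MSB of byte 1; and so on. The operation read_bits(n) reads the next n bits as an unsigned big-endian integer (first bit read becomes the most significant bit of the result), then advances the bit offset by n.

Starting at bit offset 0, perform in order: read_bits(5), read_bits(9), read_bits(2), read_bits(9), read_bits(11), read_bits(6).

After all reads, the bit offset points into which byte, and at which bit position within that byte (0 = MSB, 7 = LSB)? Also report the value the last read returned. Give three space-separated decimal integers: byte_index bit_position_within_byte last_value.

Read 1: bits[0:5] width=5 -> value=27 (bin 11011); offset now 5 = byte 0 bit 5; 43 bits remain
Read 2: bits[5:14] width=9 -> value=112 (bin 001110000); offset now 14 = byte 1 bit 6; 34 bits remain
Read 3: bits[14:16] width=2 -> value=3 (bin 11); offset now 16 = byte 2 bit 0; 32 bits remain
Read 4: bits[16:25] width=9 -> value=186 (bin 010111010); offset now 25 = byte 3 bit 1; 23 bits remain
Read 5: bits[25:36] width=11 -> value=1162 (bin 10010001010); offset now 36 = byte 4 bit 4; 12 bits remain
Read 6: bits[36:42] width=6 -> value=17 (bin 010001); offset now 42 = byte 5 bit 2; 6 bits remain

Answer: 5 2 17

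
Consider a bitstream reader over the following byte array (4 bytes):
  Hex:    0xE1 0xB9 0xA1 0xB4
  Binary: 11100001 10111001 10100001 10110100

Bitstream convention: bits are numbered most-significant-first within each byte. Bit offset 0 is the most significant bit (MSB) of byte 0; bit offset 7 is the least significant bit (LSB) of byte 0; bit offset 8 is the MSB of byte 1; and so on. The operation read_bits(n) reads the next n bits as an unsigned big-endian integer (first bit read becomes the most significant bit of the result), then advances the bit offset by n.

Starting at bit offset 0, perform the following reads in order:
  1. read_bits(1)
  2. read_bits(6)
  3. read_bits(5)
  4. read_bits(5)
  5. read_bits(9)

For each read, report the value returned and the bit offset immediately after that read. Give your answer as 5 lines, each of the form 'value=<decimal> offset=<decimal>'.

Read 1: bits[0:1] width=1 -> value=1 (bin 1); offset now 1 = byte 0 bit 1; 31 bits remain
Read 2: bits[1:7] width=6 -> value=48 (bin 110000); offset now 7 = byte 0 bit 7; 25 bits remain
Read 3: bits[7:12] width=5 -> value=27 (bin 11011); offset now 12 = byte 1 bit 4; 20 bits remain
Read 4: bits[12:17] width=5 -> value=19 (bin 10011); offset now 17 = byte 2 bit 1; 15 bits remain
Read 5: bits[17:26] width=9 -> value=134 (bin 010000110); offset now 26 = byte 3 bit 2; 6 bits remain

Answer: value=1 offset=1
value=48 offset=7
value=27 offset=12
value=19 offset=17
value=134 offset=26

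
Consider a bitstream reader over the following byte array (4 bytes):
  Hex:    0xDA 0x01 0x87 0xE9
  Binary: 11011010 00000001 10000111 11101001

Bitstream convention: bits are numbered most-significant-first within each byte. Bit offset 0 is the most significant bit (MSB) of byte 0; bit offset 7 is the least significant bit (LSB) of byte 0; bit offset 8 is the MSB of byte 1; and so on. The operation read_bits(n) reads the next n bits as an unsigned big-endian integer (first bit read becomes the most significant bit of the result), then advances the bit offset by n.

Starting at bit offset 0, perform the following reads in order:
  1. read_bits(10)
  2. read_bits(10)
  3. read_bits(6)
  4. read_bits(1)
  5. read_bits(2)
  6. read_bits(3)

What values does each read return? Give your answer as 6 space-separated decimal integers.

Read 1: bits[0:10] width=10 -> value=872 (bin 1101101000); offset now 10 = byte 1 bit 2; 22 bits remain
Read 2: bits[10:20] width=10 -> value=24 (bin 0000011000); offset now 20 = byte 2 bit 4; 12 bits remain
Read 3: bits[20:26] width=6 -> value=31 (bin 011111); offset now 26 = byte 3 bit 2; 6 bits remain
Read 4: bits[26:27] width=1 -> value=1 (bin 1); offset now 27 = byte 3 bit 3; 5 bits remain
Read 5: bits[27:29] width=2 -> value=1 (bin 01); offset now 29 = byte 3 bit 5; 3 bits remain
Read 6: bits[29:32] width=3 -> value=1 (bin 001); offset now 32 = byte 4 bit 0; 0 bits remain

Answer: 872 24 31 1 1 1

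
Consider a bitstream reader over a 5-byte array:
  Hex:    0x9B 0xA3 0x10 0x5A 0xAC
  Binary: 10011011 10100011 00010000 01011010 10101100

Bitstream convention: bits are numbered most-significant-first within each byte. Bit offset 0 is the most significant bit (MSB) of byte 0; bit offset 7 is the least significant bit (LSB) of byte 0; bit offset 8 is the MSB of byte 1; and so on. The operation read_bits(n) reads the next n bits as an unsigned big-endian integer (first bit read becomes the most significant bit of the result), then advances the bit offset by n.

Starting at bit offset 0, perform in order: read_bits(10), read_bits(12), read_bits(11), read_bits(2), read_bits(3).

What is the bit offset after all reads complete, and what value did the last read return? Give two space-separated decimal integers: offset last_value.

Answer: 38 3

Derivation:
Read 1: bits[0:10] width=10 -> value=622 (bin 1001101110); offset now 10 = byte 1 bit 2; 30 bits remain
Read 2: bits[10:22] width=12 -> value=2244 (bin 100011000100); offset now 22 = byte 2 bit 6; 18 bits remain
Read 3: bits[22:33] width=11 -> value=181 (bin 00010110101); offset now 33 = byte 4 bit 1; 7 bits remain
Read 4: bits[33:35] width=2 -> value=1 (bin 01); offset now 35 = byte 4 bit 3; 5 bits remain
Read 5: bits[35:38] width=3 -> value=3 (bin 011); offset now 38 = byte 4 bit 6; 2 bits remain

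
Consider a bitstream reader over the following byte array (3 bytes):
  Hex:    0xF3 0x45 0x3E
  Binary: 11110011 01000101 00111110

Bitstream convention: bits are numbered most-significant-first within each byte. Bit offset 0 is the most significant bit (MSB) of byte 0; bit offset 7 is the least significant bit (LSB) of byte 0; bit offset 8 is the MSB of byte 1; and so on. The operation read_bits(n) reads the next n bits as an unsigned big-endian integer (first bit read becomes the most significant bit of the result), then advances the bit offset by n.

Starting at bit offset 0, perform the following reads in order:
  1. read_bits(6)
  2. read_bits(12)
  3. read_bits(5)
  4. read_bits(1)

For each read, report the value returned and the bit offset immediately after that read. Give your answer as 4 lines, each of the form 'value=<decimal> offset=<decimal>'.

Read 1: bits[0:6] width=6 -> value=60 (bin 111100); offset now 6 = byte 0 bit 6; 18 bits remain
Read 2: bits[6:18] width=12 -> value=3348 (bin 110100010100); offset now 18 = byte 2 bit 2; 6 bits remain
Read 3: bits[18:23] width=5 -> value=31 (bin 11111); offset now 23 = byte 2 bit 7; 1 bits remain
Read 4: bits[23:24] width=1 -> value=0 (bin 0); offset now 24 = byte 3 bit 0; 0 bits remain

Answer: value=60 offset=6
value=3348 offset=18
value=31 offset=23
value=0 offset=24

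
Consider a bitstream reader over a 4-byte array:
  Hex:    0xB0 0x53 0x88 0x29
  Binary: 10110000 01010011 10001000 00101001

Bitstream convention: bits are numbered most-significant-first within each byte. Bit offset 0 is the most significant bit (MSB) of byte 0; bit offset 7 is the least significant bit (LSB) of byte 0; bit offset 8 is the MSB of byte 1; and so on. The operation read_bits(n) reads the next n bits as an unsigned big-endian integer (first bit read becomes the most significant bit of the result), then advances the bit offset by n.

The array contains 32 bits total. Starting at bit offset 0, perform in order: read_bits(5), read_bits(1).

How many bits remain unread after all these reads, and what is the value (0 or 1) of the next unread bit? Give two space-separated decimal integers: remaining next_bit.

Answer: 26 0

Derivation:
Read 1: bits[0:5] width=5 -> value=22 (bin 10110); offset now 5 = byte 0 bit 5; 27 bits remain
Read 2: bits[5:6] width=1 -> value=0 (bin 0); offset now 6 = byte 0 bit 6; 26 bits remain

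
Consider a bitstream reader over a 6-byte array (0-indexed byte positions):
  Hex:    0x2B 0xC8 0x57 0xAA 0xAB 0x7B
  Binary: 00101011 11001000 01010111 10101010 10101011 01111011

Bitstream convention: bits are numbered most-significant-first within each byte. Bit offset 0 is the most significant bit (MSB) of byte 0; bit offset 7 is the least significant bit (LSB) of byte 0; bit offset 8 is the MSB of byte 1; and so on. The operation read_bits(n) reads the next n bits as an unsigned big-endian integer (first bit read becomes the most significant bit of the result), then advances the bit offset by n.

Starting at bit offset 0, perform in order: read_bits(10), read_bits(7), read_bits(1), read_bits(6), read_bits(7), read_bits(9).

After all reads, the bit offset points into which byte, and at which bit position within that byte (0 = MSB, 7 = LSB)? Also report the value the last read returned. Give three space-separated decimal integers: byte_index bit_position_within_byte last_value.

Answer: 5 0 171

Derivation:
Read 1: bits[0:10] width=10 -> value=175 (bin 0010101111); offset now 10 = byte 1 bit 2; 38 bits remain
Read 2: bits[10:17] width=7 -> value=16 (bin 0010000); offset now 17 = byte 2 bit 1; 31 bits remain
Read 3: bits[17:18] width=1 -> value=1 (bin 1); offset now 18 = byte 2 bit 2; 30 bits remain
Read 4: bits[18:24] width=6 -> value=23 (bin 010111); offset now 24 = byte 3 bit 0; 24 bits remain
Read 5: bits[24:31] width=7 -> value=85 (bin 1010101); offset now 31 = byte 3 bit 7; 17 bits remain
Read 6: bits[31:40] width=9 -> value=171 (bin 010101011); offset now 40 = byte 5 bit 0; 8 bits remain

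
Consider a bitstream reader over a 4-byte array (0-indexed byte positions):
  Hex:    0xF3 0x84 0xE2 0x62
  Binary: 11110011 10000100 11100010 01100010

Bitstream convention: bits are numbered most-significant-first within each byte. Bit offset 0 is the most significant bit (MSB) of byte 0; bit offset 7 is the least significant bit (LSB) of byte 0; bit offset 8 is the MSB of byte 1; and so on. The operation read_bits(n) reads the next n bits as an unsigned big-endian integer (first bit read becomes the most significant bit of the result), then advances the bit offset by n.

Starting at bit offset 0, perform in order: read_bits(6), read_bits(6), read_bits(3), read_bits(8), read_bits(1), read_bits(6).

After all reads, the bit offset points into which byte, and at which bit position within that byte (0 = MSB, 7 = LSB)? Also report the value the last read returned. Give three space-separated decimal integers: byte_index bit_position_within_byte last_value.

Answer: 3 6 24

Derivation:
Read 1: bits[0:6] width=6 -> value=60 (bin 111100); offset now 6 = byte 0 bit 6; 26 bits remain
Read 2: bits[6:12] width=6 -> value=56 (bin 111000); offset now 12 = byte 1 bit 4; 20 bits remain
Read 3: bits[12:15] width=3 -> value=2 (bin 010); offset now 15 = byte 1 bit 7; 17 bits remain
Read 4: bits[15:23] width=8 -> value=113 (bin 01110001); offset now 23 = byte 2 bit 7; 9 bits remain
Read 5: bits[23:24] width=1 -> value=0 (bin 0); offset now 24 = byte 3 bit 0; 8 bits remain
Read 6: bits[24:30] width=6 -> value=24 (bin 011000); offset now 30 = byte 3 bit 6; 2 bits remain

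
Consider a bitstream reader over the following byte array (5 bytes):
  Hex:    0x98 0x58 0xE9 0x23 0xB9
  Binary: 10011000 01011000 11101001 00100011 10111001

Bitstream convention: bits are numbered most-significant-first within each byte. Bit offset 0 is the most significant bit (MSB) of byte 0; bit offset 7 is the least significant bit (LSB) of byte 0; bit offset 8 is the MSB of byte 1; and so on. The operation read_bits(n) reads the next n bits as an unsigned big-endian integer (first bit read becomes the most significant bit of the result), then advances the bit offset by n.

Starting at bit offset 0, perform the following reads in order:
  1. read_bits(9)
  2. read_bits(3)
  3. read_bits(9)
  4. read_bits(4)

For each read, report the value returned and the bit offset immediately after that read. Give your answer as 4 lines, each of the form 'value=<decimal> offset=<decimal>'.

Read 1: bits[0:9] width=9 -> value=304 (bin 100110000); offset now 9 = byte 1 bit 1; 31 bits remain
Read 2: bits[9:12] width=3 -> value=5 (bin 101); offset now 12 = byte 1 bit 4; 28 bits remain
Read 3: bits[12:21] width=9 -> value=285 (bin 100011101); offset now 21 = byte 2 bit 5; 19 bits remain
Read 4: bits[21:25] width=4 -> value=2 (bin 0010); offset now 25 = byte 3 bit 1; 15 bits remain

Answer: value=304 offset=9
value=5 offset=12
value=285 offset=21
value=2 offset=25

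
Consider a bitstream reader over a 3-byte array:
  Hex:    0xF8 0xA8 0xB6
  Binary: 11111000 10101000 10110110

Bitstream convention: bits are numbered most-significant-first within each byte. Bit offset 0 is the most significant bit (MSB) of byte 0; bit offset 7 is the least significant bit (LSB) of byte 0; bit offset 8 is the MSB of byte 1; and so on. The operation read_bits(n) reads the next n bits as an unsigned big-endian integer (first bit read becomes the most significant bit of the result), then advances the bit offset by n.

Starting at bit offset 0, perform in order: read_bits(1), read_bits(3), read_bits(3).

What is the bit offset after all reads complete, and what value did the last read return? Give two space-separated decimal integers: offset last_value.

Read 1: bits[0:1] width=1 -> value=1 (bin 1); offset now 1 = byte 0 bit 1; 23 bits remain
Read 2: bits[1:4] width=3 -> value=7 (bin 111); offset now 4 = byte 0 bit 4; 20 bits remain
Read 3: bits[4:7] width=3 -> value=4 (bin 100); offset now 7 = byte 0 bit 7; 17 bits remain

Answer: 7 4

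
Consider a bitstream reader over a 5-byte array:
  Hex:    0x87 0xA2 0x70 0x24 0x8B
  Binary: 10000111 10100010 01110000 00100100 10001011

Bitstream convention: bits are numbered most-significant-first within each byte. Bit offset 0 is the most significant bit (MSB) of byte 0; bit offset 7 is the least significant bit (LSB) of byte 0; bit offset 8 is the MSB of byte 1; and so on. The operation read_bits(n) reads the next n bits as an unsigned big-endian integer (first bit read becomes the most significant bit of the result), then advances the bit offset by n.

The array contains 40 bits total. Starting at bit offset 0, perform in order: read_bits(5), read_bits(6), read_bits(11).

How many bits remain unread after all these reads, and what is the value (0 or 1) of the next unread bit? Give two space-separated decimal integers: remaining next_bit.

Answer: 18 0

Derivation:
Read 1: bits[0:5] width=5 -> value=16 (bin 10000); offset now 5 = byte 0 bit 5; 35 bits remain
Read 2: bits[5:11] width=6 -> value=61 (bin 111101); offset now 11 = byte 1 bit 3; 29 bits remain
Read 3: bits[11:22] width=11 -> value=156 (bin 00010011100); offset now 22 = byte 2 bit 6; 18 bits remain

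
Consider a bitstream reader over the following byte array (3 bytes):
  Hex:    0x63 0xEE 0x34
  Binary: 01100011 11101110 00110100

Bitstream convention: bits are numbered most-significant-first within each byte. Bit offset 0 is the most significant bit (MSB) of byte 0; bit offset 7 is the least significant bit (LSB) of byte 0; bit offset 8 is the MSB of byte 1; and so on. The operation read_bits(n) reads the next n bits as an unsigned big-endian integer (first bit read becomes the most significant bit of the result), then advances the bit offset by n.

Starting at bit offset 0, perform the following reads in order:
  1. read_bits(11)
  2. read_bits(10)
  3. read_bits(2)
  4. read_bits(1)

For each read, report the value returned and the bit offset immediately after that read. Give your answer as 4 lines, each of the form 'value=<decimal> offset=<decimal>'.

Read 1: bits[0:11] width=11 -> value=799 (bin 01100011111); offset now 11 = byte 1 bit 3; 13 bits remain
Read 2: bits[11:21] width=10 -> value=454 (bin 0111000110); offset now 21 = byte 2 bit 5; 3 bits remain
Read 3: bits[21:23] width=2 -> value=2 (bin 10); offset now 23 = byte 2 bit 7; 1 bits remain
Read 4: bits[23:24] width=1 -> value=0 (bin 0); offset now 24 = byte 3 bit 0; 0 bits remain

Answer: value=799 offset=11
value=454 offset=21
value=2 offset=23
value=0 offset=24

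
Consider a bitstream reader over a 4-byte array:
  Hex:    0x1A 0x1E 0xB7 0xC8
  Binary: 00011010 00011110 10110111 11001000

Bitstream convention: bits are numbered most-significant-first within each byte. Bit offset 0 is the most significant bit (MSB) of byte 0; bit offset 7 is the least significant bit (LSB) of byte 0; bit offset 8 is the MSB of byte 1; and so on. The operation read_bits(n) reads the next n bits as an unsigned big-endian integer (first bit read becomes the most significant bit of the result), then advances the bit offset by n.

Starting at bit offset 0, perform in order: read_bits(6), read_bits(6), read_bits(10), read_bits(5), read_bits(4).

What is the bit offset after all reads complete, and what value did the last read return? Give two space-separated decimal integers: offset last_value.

Read 1: bits[0:6] width=6 -> value=6 (bin 000110); offset now 6 = byte 0 bit 6; 26 bits remain
Read 2: bits[6:12] width=6 -> value=33 (bin 100001); offset now 12 = byte 1 bit 4; 20 bits remain
Read 3: bits[12:22] width=10 -> value=941 (bin 1110101101); offset now 22 = byte 2 bit 6; 10 bits remain
Read 4: bits[22:27] width=5 -> value=30 (bin 11110); offset now 27 = byte 3 bit 3; 5 bits remain
Read 5: bits[27:31] width=4 -> value=4 (bin 0100); offset now 31 = byte 3 bit 7; 1 bits remain

Answer: 31 4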